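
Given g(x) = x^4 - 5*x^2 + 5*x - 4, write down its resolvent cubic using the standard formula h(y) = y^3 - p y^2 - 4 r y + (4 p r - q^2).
h(y) = y^3 + 5*y^2 + 16*y + 55

Identify coefficients: p = -5, q = 5, r = -4.
Plug into h(y) = y^3 - p y^2 - 4 r y + (4 p r - q^2):
  h(y) = y^3 - (-5) y^2 - 4*(-4) y + (4*(-5)*(-4) - (5)^2)
       = y^3 + (5) y^2 + (16) y + (55).
Simplifying: h(y) = y^3 + 5*y^2 + 16*y + 55.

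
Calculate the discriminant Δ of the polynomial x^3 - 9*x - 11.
Δ = -351

For a depressed cubic x^3 + p x + q the discriminant is Δ = -4 p^3 - 27 q^2 = -4*(-9)^3 - 27*(-11)^2 = 2916 - 3267 = -351.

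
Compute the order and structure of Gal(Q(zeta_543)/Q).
|Gal(Q(zeta_543)/Q)| = phi(543) = 360; group ≅ (Z/543Z)^* ≅ Z/2Z × Z/180Z

The n-th cyclotomic polynomial Φ_543(x) is the minimal polynomial of zeta_543 over Q and has degree phi(543) = 360. So Q(zeta_543) is a degree-360 Galois extension with Galois group (Z/543Z)^*. By CRT, (Z/543Z)^* ≅ (Z/3Z)^* × (Z/181Z)^*. Each prime-power unit group is (Z/3Z)^* ≅ Z/2Z; (Z/181Z)^* ≅ Z/180Z. Hence Gal(Q(zeta_543)/Q) ≅ Z/2Z × Z/180Z.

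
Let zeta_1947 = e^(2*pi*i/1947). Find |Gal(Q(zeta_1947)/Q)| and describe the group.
|Gal(Q(zeta_1947)/Q)| = phi(1947) = 1160; group ≅ (Z/1947Z)^* ≅ Z/2Z × Z/10Z × Z/58Z

The n-th cyclotomic polynomial Φ_1947(x) is the minimal polynomial of zeta_1947 over Q and has degree phi(1947) = 1160. So Q(zeta_1947) is a degree-1160 Galois extension with Galois group (Z/1947Z)^*. By CRT, (Z/1947Z)^* ≅ (Z/3Z)^* × (Z/11Z)^* × (Z/59Z)^*. Each prime-power unit group is (Z/3Z)^* ≅ Z/2Z; (Z/11Z)^* ≅ Z/10Z; (Z/59Z)^* ≅ Z/58Z. Hence Gal(Q(zeta_1947)/Q) ≅ Z/2Z × Z/10Z × Z/58Z.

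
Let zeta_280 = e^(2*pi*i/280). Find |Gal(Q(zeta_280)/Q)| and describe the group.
|Gal(Q(zeta_280)/Q)| = phi(280) = 96; group ≅ (Z/280Z)^* ≅ Z/2Z × Z/2Z × Z/4Z × Z/6Z

The n-th cyclotomic polynomial Φ_280(x) is the minimal polynomial of zeta_280 over Q and has degree phi(280) = 96. So Q(zeta_280) is a degree-96 Galois extension with Galois group (Z/280Z)^*. By CRT, (Z/280Z)^* ≅ (Z/8Z)^* × (Z/5Z)^* × (Z/7Z)^*. Each prime-power unit group is (Z/8Z)^* ≅ Z/2Z × Z/2Z; (Z/5Z)^* ≅ Z/4Z; (Z/7Z)^* ≅ Z/6Z. Hence Gal(Q(zeta_280)/Q) ≅ Z/2Z × Z/2Z × Z/4Z × Z/6Z.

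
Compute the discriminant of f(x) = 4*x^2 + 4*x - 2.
Δ = 48

For a quadratic a x^2 + b x + c the discriminant is Δ = b^2 - 4ac = (4)^2 - 4*(4)*(-2) = 16 - (-32) = 48.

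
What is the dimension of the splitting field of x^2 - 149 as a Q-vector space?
[K:Q] = 2

The polynomial x^2 - 149 is irreducible over Q since 149 is not a perfect square. Its splitting field is Q(sqrt(149)), which has degree 2 over Q.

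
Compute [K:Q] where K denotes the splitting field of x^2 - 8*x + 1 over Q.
[K:Q] = 2

The discriminant of x^2 + (-8)*x + (1) is b^2 - 4c = 64 - (4) = 60. Since 60 is not a perfect square in Q, the polynomial is irreducible over Q. Its two roots generate a degree-2 extension, so [K:Q] = 2.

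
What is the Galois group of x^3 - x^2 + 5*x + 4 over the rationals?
Gal(K/Q) = S_3 (symmetric group of order 6)

Compute the discriminant of x^3 + (-1)*x^2 + (5)*x + (4): Δ = -1251. Since Δ is not a rational square, the Galois group is not contained in A_3; it must be the full S_3 (irreducibility of the cubic rules out anything smaller).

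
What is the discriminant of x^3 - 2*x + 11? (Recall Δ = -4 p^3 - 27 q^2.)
Δ = -3235

For a depressed cubic x^3 + p x + q the discriminant is Δ = -4 p^3 - 27 q^2 = -4*(-2)^3 - 27*(11)^2 = 32 - 3267 = -3235.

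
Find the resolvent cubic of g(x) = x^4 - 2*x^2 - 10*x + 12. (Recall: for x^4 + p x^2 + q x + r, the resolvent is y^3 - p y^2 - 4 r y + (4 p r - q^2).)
h(y) = y^3 + 2*y^2 - 48*y - 196

Identify coefficients: p = -2, q = -10, r = 12.
Plug into h(y) = y^3 - p y^2 - 4 r y + (4 p r - q^2):
  h(y) = y^3 - (-2) y^2 - 4*(12) y + (4*(-2)*(12) - (-10)^2)
       = y^3 + (2) y^2 + (-48) y + (-196).
Simplifying: h(y) = y^3 + 2*y^2 - 48*y - 196.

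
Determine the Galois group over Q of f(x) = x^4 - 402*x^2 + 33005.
Gal(K/Q) = V_4 (Klein four-group, Z/2Z × Z/2Z)

f factors as (x^2 - 287)(x^2 - 115), so the splitting field is K = Q(sqrt(287), sqrt(115)). The elements 287, 115, 33005 are all non-squares in Q, so sqrt(287) and sqrt(115) generate independent quadratic extensions. Thus [K:Q] = 4 and Gal(K/Q) is generated by the two order-2 automorphisms sqrt(287) ↦ -sqrt(287) and sqrt(115) ↦ -sqrt(115), giving V_4.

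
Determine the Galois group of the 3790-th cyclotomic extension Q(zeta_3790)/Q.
|Gal(Q(zeta_3790)/Q)| = phi(3790) = 1512; group ≅ (Z/3790Z)^* ≅ Z/4Z × Z/378Z

The n-th cyclotomic polynomial Φ_3790(x) is the minimal polynomial of zeta_3790 over Q and has degree phi(3790) = 1512. So Q(zeta_3790) is a degree-1512 Galois extension with Galois group (Z/3790Z)^*. By CRT, (Z/3790Z)^* ≅ (Z/2Z)^* × (Z/5Z)^* × (Z/379Z)^*. Each prime-power unit group is (Z/2Z)^* ≅ trivial group (order 1); (Z/5Z)^* ≅ Z/4Z; (Z/379Z)^* ≅ Z/378Z. Hence Gal(Q(zeta_3790)/Q) ≅ Z/4Z × Z/378Z.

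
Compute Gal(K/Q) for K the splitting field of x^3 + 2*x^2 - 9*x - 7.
Gal(K/Q) = S_3 (symmetric group of order 6)

Compute the discriminant of x^3 + (2)*x^2 + (-9)*x + (-7): Δ = 4409. Since Δ is not a rational square, the Galois group is not contained in A_3; it must be the full S_3 (irreducibility of the cubic rules out anything smaller).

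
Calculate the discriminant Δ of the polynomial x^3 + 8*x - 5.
Δ = -2723

For a depressed cubic x^3 + p x + q the discriminant is Δ = -4 p^3 - 27 q^2 = -4*(8)^3 - 27*(-5)^2 = -2048 - 675 = -2723.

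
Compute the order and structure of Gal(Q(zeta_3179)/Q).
|Gal(Q(zeta_3179)/Q)| = phi(3179) = 2720; group ≅ (Z/3179Z)^* ≅ Z/10Z × Z/272Z

The n-th cyclotomic polynomial Φ_3179(x) is the minimal polynomial of zeta_3179 over Q and has degree phi(3179) = 2720. So Q(zeta_3179) is a degree-2720 Galois extension with Galois group (Z/3179Z)^*. By CRT, (Z/3179Z)^* ≅ (Z/11Z)^* × (Z/289Z)^*. Each prime-power unit group is (Z/11Z)^* ≅ Z/10Z; (Z/289Z)^* ≅ Z/272Z. Hence Gal(Q(zeta_3179)/Q) ≅ Z/10Z × Z/272Z.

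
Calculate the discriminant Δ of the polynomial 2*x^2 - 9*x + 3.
Δ = 57

For a quadratic a x^2 + b x + c the discriminant is Δ = b^2 - 4ac = (-9)^2 - 4*(2)*(3) = 81 - (24) = 57.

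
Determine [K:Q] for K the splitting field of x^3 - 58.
[K:Q] = 6

x^3 - 58 has one real root r = 58^(1/3) and two complex roots r*zeta_3, r*zeta_3^2 where zeta_3 = e^(2*pi*i/3). The splitting field is Q(r, zeta_3). [Q(r):Q] = 3 and [Q(zeta_3):Q] = 2 with gcd = 1, so [Q(r, zeta_3):Q] = 3 * 2 = 6.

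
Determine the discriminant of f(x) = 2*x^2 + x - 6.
Δ = 49

For a quadratic a x^2 + b x + c the discriminant is Δ = b^2 - 4ac = (1)^2 - 4*(2)*(-6) = 1 - (-48) = 49.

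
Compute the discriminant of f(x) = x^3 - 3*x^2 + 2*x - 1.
Δ = -23

For x^3 + a x^2 + b x + c the discriminant is Δ = 18 a b c - 4 a^3 c + a^2 b^2 - 4 b^3 - 27 c^2.
Plug a = -3, b = 2, c = -1:
  18*(-3)*(2)*(-1) - 4*(-3)^3*(-1) + (-3)^2*(2)^2 - 4*(2)^3 - 27*(-1)^2
  = 108 + (-108) + 36 + (-32) + (-27)
  = -23.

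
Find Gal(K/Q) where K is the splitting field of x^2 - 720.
Gal(K/Q) = Z/2Z (cyclic of order 2)

x^2 - 720 is irreducible over Q since 720 is not a rational square. The splitting field Q(sqrt(720)) has degree 2 over Q, and its unique nontrivial automorphism is sqrt(720) ↦ -sqrt(720). Hence Gal(Q(sqrt(720))/Q) = Z/2Z.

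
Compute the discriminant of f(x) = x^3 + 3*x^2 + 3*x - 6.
Δ = -1323

For x^3 + a x^2 + b x + c the discriminant is Δ = 18 a b c - 4 a^3 c + a^2 b^2 - 4 b^3 - 27 c^2.
Plug a = 3, b = 3, c = -6:
  18*(3)*(3)*(-6) - 4*(3)^3*(-6) + (3)^2*(3)^2 - 4*(3)^3 - 27*(-6)^2
  = -972 + (648) + 81 + (-108) + (-972)
  = -1323.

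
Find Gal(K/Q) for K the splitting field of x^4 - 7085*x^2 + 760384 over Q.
Gal(K/Q) = Z/2Z (cyclic of order 2)

f factors as (x^2 - 109)(x^2 - 6976), so the splitting field is K = Q(sqrt(109), sqrt(6976)). The squarefree part of 109 is 109 and the squarefree part of 6976 is also 109, so sqrt(109) and sqrt(6976) are both rational multiples of sqrt(109). Hence Q(sqrt(109)) = Q(sqrt(6976)) = Q(sqrt(109)), and the splitting field collapses to a single degree-2 extension with Galois group Z/2Z.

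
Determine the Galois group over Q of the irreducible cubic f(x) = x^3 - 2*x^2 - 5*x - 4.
Gal(K/Q) = S_3 (symmetric group of order 6)

Compute the discriminant of x^3 + (-2)*x^2 + (-5)*x + (-4): Δ = -680. Since Δ is not a rational square, the Galois group is not contained in A_3; it must be the full S_3 (irreducibility of the cubic rules out anything smaller).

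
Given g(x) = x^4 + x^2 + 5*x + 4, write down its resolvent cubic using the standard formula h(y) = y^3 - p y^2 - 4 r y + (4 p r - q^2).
h(y) = y^3 - y^2 - 16*y - 9

Identify coefficients: p = 1, q = 5, r = 4.
Plug into h(y) = y^3 - p y^2 - 4 r y + (4 p r - q^2):
  h(y) = y^3 - (1) y^2 - 4*(4) y + (4*(1)*(4) - (5)^2)
       = y^3 + (-1) y^2 + (-16) y + (-9).
Simplifying: h(y) = y^3 - y^2 - 16*y - 9.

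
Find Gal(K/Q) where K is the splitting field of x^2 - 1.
Gal(K/Q) = trivial group (order 1)

x^2 - 1 factors as (x - 1)(x + 1) over Q, so its splitting field is Q itself and the Galois group is trivial.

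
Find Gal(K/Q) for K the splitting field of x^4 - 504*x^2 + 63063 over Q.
Gal(K/Q) = V_4 (Klein four-group, Z/2Z × Z/2Z)

f factors as (x^2 - 273)(x^2 - 231), so the splitting field is K = Q(sqrt(273), sqrt(231)). The elements 273, 231, 63063 are all non-squares in Q, so sqrt(273) and sqrt(231) generate independent quadratic extensions. Thus [K:Q] = 4 and Gal(K/Q) is generated by the two order-2 automorphisms sqrt(273) ↦ -sqrt(273) and sqrt(231) ↦ -sqrt(231), giving V_4.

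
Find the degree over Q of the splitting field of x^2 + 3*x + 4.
[K:Q] = 2

The discriminant of x^2 + (3)*x + (4) is b^2 - 4c = 9 - (16) = -7. Since -7 is not a perfect square in Q, the polynomial is irreducible over Q. Its two roots generate a degree-2 extension, so [K:Q] = 2.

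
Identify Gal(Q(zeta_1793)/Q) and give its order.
|Gal(Q(zeta_1793)/Q)| = phi(1793) = 1620; group ≅ (Z/1793Z)^* ≅ Z/10Z × Z/162Z

The n-th cyclotomic polynomial Φ_1793(x) is the minimal polynomial of zeta_1793 over Q and has degree phi(1793) = 1620. So Q(zeta_1793) is a degree-1620 Galois extension with Galois group (Z/1793Z)^*. By CRT, (Z/1793Z)^* ≅ (Z/11Z)^* × (Z/163Z)^*. Each prime-power unit group is (Z/11Z)^* ≅ Z/10Z; (Z/163Z)^* ≅ Z/162Z. Hence Gal(Q(zeta_1793)/Q) ≅ Z/10Z × Z/162Z.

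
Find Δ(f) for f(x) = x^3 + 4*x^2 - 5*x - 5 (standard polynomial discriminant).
Δ = 3305

For x^3 + a x^2 + b x + c the discriminant is Δ = 18 a b c - 4 a^3 c + a^2 b^2 - 4 b^3 - 27 c^2.
Plug a = 4, b = -5, c = -5:
  18*(4)*(-5)*(-5) - 4*(4)^3*(-5) + (4)^2*(-5)^2 - 4*(-5)^3 - 27*(-5)^2
  = 1800 + (1280) + 400 + (500) + (-675)
  = 3305.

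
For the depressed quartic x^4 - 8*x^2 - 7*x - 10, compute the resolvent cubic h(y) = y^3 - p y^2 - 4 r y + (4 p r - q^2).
h(y) = y^3 + 8*y^2 + 40*y + 271

Identify coefficients: p = -8, q = -7, r = -10.
Plug into h(y) = y^3 - p y^2 - 4 r y + (4 p r - q^2):
  h(y) = y^3 - (-8) y^2 - 4*(-10) y + (4*(-8)*(-10) - (-7)^2)
       = y^3 + (8) y^2 + (40) y + (271).
Simplifying: h(y) = y^3 + 8*y^2 + 40*y + 271.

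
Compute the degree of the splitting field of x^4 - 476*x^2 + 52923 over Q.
[K:Q] = 4

f factors as (x^2 - 177)(x^2 - 299); the splitting field is K = Q(sqrt(177), sqrt(299)). Since 177, 299, and 52923 are all non-squares in Q, the three subfields Q(sqrt(177)), Q(sqrt(299)), Q(sqrt(52923)) are distinct degree-2 extensions, so [K:Q] = 4 (Klein four Galois group).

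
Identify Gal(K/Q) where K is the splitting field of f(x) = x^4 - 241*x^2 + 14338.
Gal(K/Q) = V_4 (Klein four-group, Z/2Z × Z/2Z)

f factors as (x^2 - 134)(x^2 - 107), so the splitting field is K = Q(sqrt(134), sqrt(107)). The elements 134, 107, 14338 are all non-squares in Q, so sqrt(134) and sqrt(107) generate independent quadratic extensions. Thus [K:Q] = 4 and Gal(K/Q) is generated by the two order-2 automorphisms sqrt(134) ↦ -sqrt(134) and sqrt(107) ↦ -sqrt(107), giving V_4.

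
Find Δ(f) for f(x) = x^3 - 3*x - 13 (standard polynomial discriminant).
Δ = -4455

For a depressed cubic x^3 + p x + q the discriminant is Δ = -4 p^3 - 27 q^2 = -4*(-3)^3 - 27*(-13)^2 = 108 - 4563 = -4455.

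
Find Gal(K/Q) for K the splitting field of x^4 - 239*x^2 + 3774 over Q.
Gal(K/Q) = V_4 (Klein four-group, Z/2Z × Z/2Z)

f factors as (x^2 - 222)(x^2 - 17), so the splitting field is K = Q(sqrt(222), sqrt(17)). The elements 222, 17, 3774 are all non-squares in Q, so sqrt(222) and sqrt(17) generate independent quadratic extensions. Thus [K:Q] = 4 and Gal(K/Q) is generated by the two order-2 automorphisms sqrt(222) ↦ -sqrt(222) and sqrt(17) ↦ -sqrt(17), giving V_4.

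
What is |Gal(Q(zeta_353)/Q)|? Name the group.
|Gal(Q(zeta_353)/Q)| = phi(353) = 352; group ≅ (Z/353Z)^* ≅ Z/352Z

The n-th cyclotomic polynomial Φ_353(x) is the minimal polynomial of zeta_353 over Q and has degree phi(353) = 352. So Q(zeta_353) is a degree-352 Galois extension with Galois group (Z/353Z)^*. (Z/353Z)^* is cyclic since 353 is an odd prime power (or 4). Hence Gal(Q(zeta_353)/Q) ≅ Z/352Z.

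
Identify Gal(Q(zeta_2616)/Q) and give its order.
|Gal(Q(zeta_2616)/Q)| = phi(2616) = 864; group ≅ (Z/2616Z)^* ≅ Z/2Z × Z/2Z × Z/2Z × Z/108Z

The n-th cyclotomic polynomial Φ_2616(x) is the minimal polynomial of zeta_2616 over Q and has degree phi(2616) = 864. So Q(zeta_2616) is a degree-864 Galois extension with Galois group (Z/2616Z)^*. By CRT, (Z/2616Z)^* ≅ (Z/8Z)^* × (Z/3Z)^* × (Z/109Z)^*. Each prime-power unit group is (Z/8Z)^* ≅ Z/2Z × Z/2Z; (Z/3Z)^* ≅ Z/2Z; (Z/109Z)^* ≅ Z/108Z. Hence Gal(Q(zeta_2616)/Q) ≅ Z/2Z × Z/2Z × Z/2Z × Z/108Z.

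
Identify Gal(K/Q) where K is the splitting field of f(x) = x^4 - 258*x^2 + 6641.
Gal(K/Q) = V_4 (Klein four-group, Z/2Z × Z/2Z)

f factors as (x^2 - 29)(x^2 - 229), so the splitting field is K = Q(sqrt(29), sqrt(229)). The elements 29, 229, 6641 are all non-squares in Q, so sqrt(29) and sqrt(229) generate independent quadratic extensions. Thus [K:Q] = 4 and Gal(K/Q) is generated by the two order-2 automorphisms sqrt(29) ↦ -sqrt(29) and sqrt(229) ↦ -sqrt(229), giving V_4.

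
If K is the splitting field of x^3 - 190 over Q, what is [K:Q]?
[K:Q] = 6

x^3 - 190 has one real root r = 190^(1/3) and two complex roots r*zeta_3, r*zeta_3^2 where zeta_3 = e^(2*pi*i/3). The splitting field is Q(r, zeta_3). [Q(r):Q] = 3 and [Q(zeta_3):Q] = 2 with gcd = 1, so [Q(r, zeta_3):Q] = 3 * 2 = 6.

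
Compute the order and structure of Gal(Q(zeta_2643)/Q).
|Gal(Q(zeta_2643)/Q)| = phi(2643) = 1760; group ≅ (Z/2643Z)^* ≅ Z/2Z × Z/880Z

The n-th cyclotomic polynomial Φ_2643(x) is the minimal polynomial of zeta_2643 over Q and has degree phi(2643) = 1760. So Q(zeta_2643) is a degree-1760 Galois extension with Galois group (Z/2643Z)^*. By CRT, (Z/2643Z)^* ≅ (Z/3Z)^* × (Z/881Z)^*. Each prime-power unit group is (Z/3Z)^* ≅ Z/2Z; (Z/881Z)^* ≅ Z/880Z. Hence Gal(Q(zeta_2643)/Q) ≅ Z/2Z × Z/880Z.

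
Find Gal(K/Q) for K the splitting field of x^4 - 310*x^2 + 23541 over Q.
Gal(K/Q) = V_4 (Klein four-group, Z/2Z × Z/2Z)

f factors as (x^2 - 177)(x^2 - 133), so the splitting field is K = Q(sqrt(177), sqrt(133)). The elements 177, 133, 23541 are all non-squares in Q, so sqrt(177) and sqrt(133) generate independent quadratic extensions. Thus [K:Q] = 4 and Gal(K/Q) is generated by the two order-2 automorphisms sqrt(177) ↦ -sqrt(177) and sqrt(133) ↦ -sqrt(133), giving V_4.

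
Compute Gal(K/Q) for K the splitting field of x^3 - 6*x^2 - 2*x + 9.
Gal(K/Q) = S_3 (symmetric group of order 6)

Compute the discriminant of x^3 + (-6)*x^2 + (-2)*x + (9): Δ = 7709. Since Δ is not a rational square, the Galois group is not contained in A_3; it must be the full S_3 (irreducibility of the cubic rules out anything smaller).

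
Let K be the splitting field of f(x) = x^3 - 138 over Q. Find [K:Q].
[K:Q] = 6

x^3 - 138 has one real root r = 138^(1/3) and two complex roots r*zeta_3, r*zeta_3^2 where zeta_3 = e^(2*pi*i/3). The splitting field is Q(r, zeta_3). [Q(r):Q] = 3 and [Q(zeta_3):Q] = 2 with gcd = 1, so [Q(r, zeta_3):Q] = 3 * 2 = 6.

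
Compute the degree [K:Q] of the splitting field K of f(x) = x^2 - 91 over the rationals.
[K:Q] = 2

The polynomial x^2 - 91 is irreducible over Q since 91 is not a perfect square. Its splitting field is Q(sqrt(91)), which has degree 2 over Q.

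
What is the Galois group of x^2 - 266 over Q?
Gal(K/Q) = Z/2Z (cyclic of order 2)

x^2 - 266 is irreducible over Q since 266 is not a rational square. The splitting field Q(sqrt(266)) has degree 2 over Q, and its unique nontrivial automorphism is sqrt(266) ↦ -sqrt(266). Hence Gal(Q(sqrt(266))/Q) = Z/2Z.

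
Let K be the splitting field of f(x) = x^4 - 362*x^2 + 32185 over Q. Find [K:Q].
[K:Q] = 4

f factors as (x^2 - 157)(x^2 - 205); the splitting field is K = Q(sqrt(157), sqrt(205)). Since 157, 205, and 32185 are all non-squares in Q, the three subfields Q(sqrt(157)), Q(sqrt(205)), Q(sqrt(32185)) are distinct degree-2 extensions, so [K:Q] = 4 (Klein four Galois group).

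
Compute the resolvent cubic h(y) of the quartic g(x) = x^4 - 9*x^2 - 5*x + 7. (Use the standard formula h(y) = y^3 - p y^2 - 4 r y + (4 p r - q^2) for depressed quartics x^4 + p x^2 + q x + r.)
h(y) = y^3 + 9*y^2 - 28*y - 277

Identify coefficients: p = -9, q = -5, r = 7.
Plug into h(y) = y^3 - p y^2 - 4 r y + (4 p r - q^2):
  h(y) = y^3 - (-9) y^2 - 4*(7) y + (4*(-9)*(7) - (-5)^2)
       = y^3 + (9) y^2 + (-28) y + (-277).
Simplifying: h(y) = y^3 + 9*y^2 - 28*y - 277.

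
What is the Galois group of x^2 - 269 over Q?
Gal(K/Q) = Z/2Z (cyclic of order 2)

x^2 - 269 is irreducible over Q since 269 is not a rational square. The splitting field Q(sqrt(269)) has degree 2 over Q, and its unique nontrivial automorphism is sqrt(269) ↦ -sqrt(269). Hence Gal(Q(sqrt(269))/Q) = Z/2Z.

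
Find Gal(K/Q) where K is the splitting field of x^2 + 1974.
Gal(K/Q) = Z/2Z (cyclic of order 2)

x^2 + 1974 is irreducible over Q since -1974 is not a rational square. The splitting field Q(sqrt(-1974)) has degree 2 over Q, and its unique nontrivial automorphism is sqrt(-1974) ↦ -sqrt(-1974). Hence Gal(Q(sqrt(-1974))/Q) = Z/2Z.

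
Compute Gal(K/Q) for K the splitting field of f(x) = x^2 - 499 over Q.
Gal(K/Q) = Z/2Z (cyclic of order 2)

x^2 - 499 is irreducible over Q since 499 is not a rational square. The splitting field Q(sqrt(499)) has degree 2 over Q, and its unique nontrivial automorphism is sqrt(499) ↦ -sqrt(499). Hence Gal(Q(sqrt(499))/Q) = Z/2Z.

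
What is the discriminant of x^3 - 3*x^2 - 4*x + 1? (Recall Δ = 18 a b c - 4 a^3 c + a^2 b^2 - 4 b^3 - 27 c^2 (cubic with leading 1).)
Δ = 697

For x^3 + a x^2 + b x + c the discriminant is Δ = 18 a b c - 4 a^3 c + a^2 b^2 - 4 b^3 - 27 c^2.
Plug a = -3, b = -4, c = 1:
  18*(-3)*(-4)*(1) - 4*(-3)^3*(1) + (-3)^2*(-4)^2 - 4*(-4)^3 - 27*(1)^2
  = 216 + (108) + 144 + (256) + (-27)
  = 697.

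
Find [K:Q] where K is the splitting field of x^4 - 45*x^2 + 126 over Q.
[K:Q] = 4

f factors as (x^2 - 42)(x^2 - 3); the splitting field is K = Q(sqrt(42), sqrt(3)). Since 42, 3, and 126 are all non-squares in Q, the three subfields Q(sqrt(42)), Q(sqrt(3)), Q(sqrt(126)) are distinct degree-2 extensions, so [K:Q] = 4 (Klein four Galois group).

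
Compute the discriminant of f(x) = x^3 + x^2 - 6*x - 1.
Δ = 985

For x^3 + a x^2 + b x + c the discriminant is Δ = 18 a b c - 4 a^3 c + a^2 b^2 - 4 b^3 - 27 c^2.
Plug a = 1, b = -6, c = -1:
  18*(1)*(-6)*(-1) - 4*(1)^3*(-1) + (1)^2*(-6)^2 - 4*(-6)^3 - 27*(-1)^2
  = 108 + (4) + 36 + (864) + (-27)
  = 985.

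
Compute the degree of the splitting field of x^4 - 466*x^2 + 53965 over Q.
[K:Q] = 4

f factors as (x^2 - 251)(x^2 - 215); the splitting field is K = Q(sqrt(251), sqrt(215)). Since 251, 215, and 53965 are all non-squares in Q, the three subfields Q(sqrt(251)), Q(sqrt(215)), Q(sqrt(53965)) are distinct degree-2 extensions, so [K:Q] = 4 (Klein four Galois group).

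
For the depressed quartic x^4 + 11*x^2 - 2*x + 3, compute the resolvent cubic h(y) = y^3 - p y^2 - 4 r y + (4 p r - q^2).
h(y) = y^3 - 11*y^2 - 12*y + 128

Identify coefficients: p = 11, q = -2, r = 3.
Plug into h(y) = y^3 - p y^2 - 4 r y + (4 p r - q^2):
  h(y) = y^3 - (11) y^2 - 4*(3) y + (4*(11)*(3) - (-2)^2)
       = y^3 + (-11) y^2 + (-12) y + (128).
Simplifying: h(y) = y^3 - 11*y^2 - 12*y + 128.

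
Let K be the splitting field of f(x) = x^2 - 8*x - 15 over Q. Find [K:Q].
[K:Q] = 2

The discriminant of x^2 + (-8)*x + (-15) is b^2 - 4c = 64 - (-60) = 124. Since 124 is not a perfect square in Q, the polynomial is irreducible over Q. Its two roots generate a degree-2 extension, so [K:Q] = 2.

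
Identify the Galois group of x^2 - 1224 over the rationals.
Gal(K/Q) = Z/2Z (cyclic of order 2)

x^2 - 1224 is irreducible over Q since 1224 is not a rational square. The splitting field Q(sqrt(1224)) has degree 2 over Q, and its unique nontrivial automorphism is sqrt(1224) ↦ -sqrt(1224). Hence Gal(Q(sqrt(1224))/Q) = Z/2Z.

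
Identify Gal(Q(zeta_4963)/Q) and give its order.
|Gal(Q(zeta_4963)/Q)| = phi(4963) = 4248; group ≅ (Z/4963Z)^* ≅ Z/6Z × Z/708Z

The n-th cyclotomic polynomial Φ_4963(x) is the minimal polynomial of zeta_4963 over Q and has degree phi(4963) = 4248. So Q(zeta_4963) is a degree-4248 Galois extension with Galois group (Z/4963Z)^*. By CRT, (Z/4963Z)^* ≅ (Z/7Z)^* × (Z/709Z)^*. Each prime-power unit group is (Z/7Z)^* ≅ Z/6Z; (Z/709Z)^* ≅ Z/708Z. Hence Gal(Q(zeta_4963)/Q) ≅ Z/6Z × Z/708Z.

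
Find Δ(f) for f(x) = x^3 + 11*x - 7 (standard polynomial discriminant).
Δ = -6647

For a depressed cubic x^3 + p x + q the discriminant is Δ = -4 p^3 - 27 q^2 = -4*(11)^3 - 27*(-7)^2 = -5324 - 1323 = -6647.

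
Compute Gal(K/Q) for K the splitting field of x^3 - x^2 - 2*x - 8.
Gal(K/Q) = S_3 (symmetric group of order 6)

Compute the discriminant of x^3 + (-1)*x^2 + (-2)*x + (-8): Δ = -2012. Since Δ is not a rational square, the Galois group is not contained in A_3; it must be the full S_3 (irreducibility of the cubic rules out anything smaller).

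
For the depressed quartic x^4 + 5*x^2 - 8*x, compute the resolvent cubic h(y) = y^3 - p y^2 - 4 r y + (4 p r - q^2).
h(y) = y^3 - 5*y^2 - 64

Identify coefficients: p = 5, q = -8, r = 0.
Plug into h(y) = y^3 - p y^2 - 4 r y + (4 p r - q^2):
  h(y) = y^3 - (5) y^2 - 4*(0) y + (4*(5)*(0) - (-8)^2)
       = y^3 + (-5) y^2 + (0) y + (-64).
Simplifying: h(y) = y^3 - 5*y^2 - 64.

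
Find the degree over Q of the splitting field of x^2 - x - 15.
[K:Q] = 2

The discriminant of x^2 + (-1)*x + (-15) is b^2 - 4c = 1 - (-60) = 61. Since 61 is not a perfect square in Q, the polynomial is irreducible over Q. Its two roots generate a degree-2 extension, so [K:Q] = 2.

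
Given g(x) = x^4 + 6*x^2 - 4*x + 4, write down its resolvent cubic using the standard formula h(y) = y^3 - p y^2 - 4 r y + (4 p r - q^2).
h(y) = y^3 - 6*y^2 - 16*y + 80

Identify coefficients: p = 6, q = -4, r = 4.
Plug into h(y) = y^3 - p y^2 - 4 r y + (4 p r - q^2):
  h(y) = y^3 - (6) y^2 - 4*(4) y + (4*(6)*(4) - (-4)^2)
       = y^3 + (-6) y^2 + (-16) y + (80).
Simplifying: h(y) = y^3 - 6*y^2 - 16*y + 80.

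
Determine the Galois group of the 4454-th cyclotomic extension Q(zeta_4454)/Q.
|Gal(Q(zeta_4454)/Q)| = phi(4454) = 2080; group ≅ (Z/4454Z)^* ≅ Z/16Z × Z/130Z

The n-th cyclotomic polynomial Φ_4454(x) is the minimal polynomial of zeta_4454 over Q and has degree phi(4454) = 2080. So Q(zeta_4454) is a degree-2080 Galois extension with Galois group (Z/4454Z)^*. By CRT, (Z/4454Z)^* ≅ (Z/2Z)^* × (Z/17Z)^* × (Z/131Z)^*. Each prime-power unit group is (Z/2Z)^* ≅ trivial group (order 1); (Z/17Z)^* ≅ Z/16Z; (Z/131Z)^* ≅ Z/130Z. Hence Gal(Q(zeta_4454)/Q) ≅ Z/16Z × Z/130Z.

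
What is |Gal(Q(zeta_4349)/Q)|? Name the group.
|Gal(Q(zeta_4349)/Q)| = phi(4349) = 4348; group ≅ (Z/4349Z)^* ≅ Z/4348Z

The n-th cyclotomic polynomial Φ_4349(x) is the minimal polynomial of zeta_4349 over Q and has degree phi(4349) = 4348. So Q(zeta_4349) is a degree-4348 Galois extension with Galois group (Z/4349Z)^*. (Z/4349Z)^* is cyclic since 4349 is an odd prime power (or 4). Hence Gal(Q(zeta_4349)/Q) ≅ Z/4348Z.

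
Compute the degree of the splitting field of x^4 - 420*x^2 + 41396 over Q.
[K:Q] = 4

f factors as (x^2 - 158)(x^2 - 262); the splitting field is K = Q(sqrt(158), sqrt(262)). Since 158, 262, and 41396 are all non-squares in Q, the three subfields Q(sqrt(158)), Q(sqrt(262)), Q(sqrt(41396)) are distinct degree-2 extensions, so [K:Q] = 4 (Klein four Galois group).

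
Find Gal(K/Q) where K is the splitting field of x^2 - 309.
Gal(K/Q) = Z/2Z (cyclic of order 2)

x^2 - 309 is irreducible over Q since 309 is not a rational square. The splitting field Q(sqrt(309)) has degree 2 over Q, and its unique nontrivial automorphism is sqrt(309) ↦ -sqrt(309). Hence Gal(Q(sqrt(309))/Q) = Z/2Z.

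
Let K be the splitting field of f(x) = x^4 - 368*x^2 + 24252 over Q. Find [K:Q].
[K:Q] = 4

f factors as (x^2 - 282)(x^2 - 86); the splitting field is K = Q(sqrt(282), sqrt(86)). Since 282, 86, and 24252 are all non-squares in Q, the three subfields Q(sqrt(282)), Q(sqrt(86)), Q(sqrt(24252)) are distinct degree-2 extensions, so [K:Q] = 4 (Klein four Galois group).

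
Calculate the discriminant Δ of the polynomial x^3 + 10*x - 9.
Δ = -6187

For a depressed cubic x^3 + p x + q the discriminant is Δ = -4 p^3 - 27 q^2 = -4*(10)^3 - 27*(-9)^2 = -4000 - 2187 = -6187.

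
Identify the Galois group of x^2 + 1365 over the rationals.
Gal(K/Q) = Z/2Z (cyclic of order 2)

x^2 + 1365 is irreducible over Q since -1365 is not a rational square. The splitting field Q(sqrt(-1365)) has degree 2 over Q, and its unique nontrivial automorphism is sqrt(-1365) ↦ -sqrt(-1365). Hence Gal(Q(sqrt(-1365))/Q) = Z/2Z.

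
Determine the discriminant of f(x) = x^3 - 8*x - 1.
Δ = 2021

For a depressed cubic x^3 + p x + q the discriminant is Δ = -4 p^3 - 27 q^2 = -4*(-8)^3 - 27*(-1)^2 = 2048 - 27 = 2021.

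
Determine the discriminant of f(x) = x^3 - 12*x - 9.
Δ = 4725

For a depressed cubic x^3 + p x + q the discriminant is Δ = -4 p^3 - 27 q^2 = -4*(-12)^3 - 27*(-9)^2 = 6912 - 2187 = 4725.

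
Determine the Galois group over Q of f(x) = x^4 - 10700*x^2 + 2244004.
Gal(K/Q) = Z/2Z (cyclic of order 2)

f factors as (x^2 - 214)(x^2 - 10486), so the splitting field is K = Q(sqrt(214), sqrt(10486)). The squarefree part of 214 is 214 and the squarefree part of 10486 is also 214, so sqrt(214) and sqrt(10486) are both rational multiples of sqrt(214). Hence Q(sqrt(214)) = Q(sqrt(10486)) = Q(sqrt(214)), and the splitting field collapses to a single degree-2 extension with Galois group Z/2Z.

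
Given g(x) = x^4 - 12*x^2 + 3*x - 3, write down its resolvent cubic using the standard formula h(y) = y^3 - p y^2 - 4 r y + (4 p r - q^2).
h(y) = y^3 + 12*y^2 + 12*y + 135

Identify coefficients: p = -12, q = 3, r = -3.
Plug into h(y) = y^3 - p y^2 - 4 r y + (4 p r - q^2):
  h(y) = y^3 - (-12) y^2 - 4*(-3) y + (4*(-12)*(-3) - (3)^2)
       = y^3 + (12) y^2 + (12) y + (135).
Simplifying: h(y) = y^3 + 12*y^2 + 12*y + 135.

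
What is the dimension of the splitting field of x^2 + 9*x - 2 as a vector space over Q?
[K:Q] = 2

The discriminant of x^2 + (9)*x + (-2) is b^2 - 4c = 81 - (-8) = 89. Since 89 is not a perfect square in Q, the polynomial is irreducible over Q. Its two roots generate a degree-2 extension, so [K:Q] = 2.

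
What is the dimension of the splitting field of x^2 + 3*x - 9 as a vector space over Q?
[K:Q] = 2

The discriminant of x^2 + (3)*x + (-9) is b^2 - 4c = 9 - (-36) = 45. Since 45 is not a perfect square in Q, the polynomial is irreducible over Q. Its two roots generate a degree-2 extension, so [K:Q] = 2.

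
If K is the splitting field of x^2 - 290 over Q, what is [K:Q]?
[K:Q] = 2

The polynomial x^2 - 290 is irreducible over Q since 290 is not a perfect square. Its splitting field is Q(sqrt(290)), which has degree 2 over Q.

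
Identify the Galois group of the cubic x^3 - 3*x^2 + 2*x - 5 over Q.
Gal(K/Q) = S_3 (symmetric group of order 6)

Compute the discriminant of x^3 + (-3)*x^2 + (2)*x + (-5): Δ = -671. Since Δ is not a rational square, the Galois group is not contained in A_3; it must be the full S_3 (irreducibility of the cubic rules out anything smaller).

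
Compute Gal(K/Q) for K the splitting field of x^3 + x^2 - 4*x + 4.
Gal(K/Q) = S_3 (symmetric group of order 6)

Compute the discriminant of x^3 + (1)*x^2 + (-4)*x + (4): Δ = -464. Since Δ is not a rational square, the Galois group is not contained in A_3; it must be the full S_3 (irreducibility of the cubic rules out anything smaller).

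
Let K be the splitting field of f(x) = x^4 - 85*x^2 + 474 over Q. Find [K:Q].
[K:Q] = 4

f factors as (x^2 - 79)(x^2 - 6); the splitting field is K = Q(sqrt(79), sqrt(6)). Since 79, 6, and 474 are all non-squares in Q, the three subfields Q(sqrt(79)), Q(sqrt(6)), Q(sqrt(474)) are distinct degree-2 extensions, so [K:Q] = 4 (Klein four Galois group).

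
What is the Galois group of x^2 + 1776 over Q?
Gal(K/Q) = Z/2Z (cyclic of order 2)

x^2 + 1776 is irreducible over Q since -1776 is not a rational square. The splitting field Q(sqrt(-1776)) has degree 2 over Q, and its unique nontrivial automorphism is sqrt(-1776) ↦ -sqrt(-1776). Hence Gal(Q(sqrt(-1776))/Q) = Z/2Z.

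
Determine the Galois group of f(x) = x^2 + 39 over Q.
Gal(K/Q) = Z/2Z (cyclic of order 2)

x^2 + 39 is irreducible over Q since -39 is not a rational square. The splitting field Q(sqrt(-39)) has degree 2 over Q, and its unique nontrivial automorphism is sqrt(-39) ↦ -sqrt(-39). Hence Gal(Q(sqrt(-39))/Q) = Z/2Z.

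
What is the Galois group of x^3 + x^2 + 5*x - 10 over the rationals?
Gal(K/Q) = S_3 (symmetric group of order 6)

Compute the discriminant of x^3 + (1)*x^2 + (5)*x + (-10): Δ = -4035. Since Δ is not a rational square, the Galois group is not contained in A_3; it must be the full S_3 (irreducibility of the cubic rules out anything smaller).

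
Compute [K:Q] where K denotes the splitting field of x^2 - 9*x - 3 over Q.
[K:Q] = 2

The discriminant of x^2 + (-9)*x + (-3) is b^2 - 4c = 81 - (-12) = 93. Since 93 is not a perfect square in Q, the polynomial is irreducible over Q. Its two roots generate a degree-2 extension, so [K:Q] = 2.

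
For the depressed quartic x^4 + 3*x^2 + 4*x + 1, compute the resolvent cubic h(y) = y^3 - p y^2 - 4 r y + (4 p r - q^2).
h(y) = y^3 - 3*y^2 - 4*y - 4

Identify coefficients: p = 3, q = 4, r = 1.
Plug into h(y) = y^3 - p y^2 - 4 r y + (4 p r - q^2):
  h(y) = y^3 - (3) y^2 - 4*(1) y + (4*(3)*(1) - (4)^2)
       = y^3 + (-3) y^2 + (-4) y + (-4).
Simplifying: h(y) = y^3 - 3*y^2 - 4*y - 4.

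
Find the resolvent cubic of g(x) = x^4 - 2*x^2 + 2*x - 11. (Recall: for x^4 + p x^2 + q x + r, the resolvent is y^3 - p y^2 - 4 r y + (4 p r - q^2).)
h(y) = y^3 + 2*y^2 + 44*y + 84

Identify coefficients: p = -2, q = 2, r = -11.
Plug into h(y) = y^3 - p y^2 - 4 r y + (4 p r - q^2):
  h(y) = y^3 - (-2) y^2 - 4*(-11) y + (4*(-2)*(-11) - (2)^2)
       = y^3 + (2) y^2 + (44) y + (84).
Simplifying: h(y) = y^3 + 2*y^2 + 44*y + 84.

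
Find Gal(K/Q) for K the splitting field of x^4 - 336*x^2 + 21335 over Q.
Gal(K/Q) = V_4 (Klein four-group, Z/2Z × Z/2Z)

f factors as (x^2 - 251)(x^2 - 85), so the splitting field is K = Q(sqrt(251), sqrt(85)). The elements 251, 85, 21335 are all non-squares in Q, so sqrt(251) and sqrt(85) generate independent quadratic extensions. Thus [K:Q] = 4 and Gal(K/Q) is generated by the two order-2 automorphisms sqrt(251) ↦ -sqrt(251) and sqrt(85) ↦ -sqrt(85), giving V_4.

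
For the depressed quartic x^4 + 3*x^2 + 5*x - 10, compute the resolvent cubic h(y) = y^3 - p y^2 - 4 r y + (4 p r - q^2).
h(y) = y^3 - 3*y^2 + 40*y - 145

Identify coefficients: p = 3, q = 5, r = -10.
Plug into h(y) = y^3 - p y^2 - 4 r y + (4 p r - q^2):
  h(y) = y^3 - (3) y^2 - 4*(-10) y + (4*(3)*(-10) - (5)^2)
       = y^3 + (-3) y^2 + (40) y + (-145).
Simplifying: h(y) = y^3 - 3*y^2 + 40*y - 145.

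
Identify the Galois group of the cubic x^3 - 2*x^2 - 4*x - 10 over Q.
Gal(K/Q) = S_3 (symmetric group of order 6)

Compute the discriminant of x^3 + (-2)*x^2 + (-4)*x + (-10): Δ = -4140. Since Δ is not a rational square, the Galois group is not contained in A_3; it must be the full S_3 (irreducibility of the cubic rules out anything smaller).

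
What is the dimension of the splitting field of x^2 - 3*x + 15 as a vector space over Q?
[K:Q] = 2

The discriminant of x^2 + (-3)*x + (15) is b^2 - 4c = 9 - (60) = -51. Since -51 is not a perfect square in Q, the polynomial is irreducible over Q. Its two roots generate a degree-2 extension, so [K:Q] = 2.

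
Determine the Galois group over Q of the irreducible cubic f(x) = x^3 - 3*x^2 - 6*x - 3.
Gal(K/Q) = S_3 (symmetric group of order 6)

Compute the discriminant of x^3 + (-3)*x^2 + (-6)*x + (-3): Δ = -351. Since Δ is not a rational square, the Galois group is not contained in A_3; it must be the full S_3 (irreducibility of the cubic rules out anything smaller).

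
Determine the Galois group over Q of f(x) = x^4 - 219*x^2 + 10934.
Gal(K/Q) = V_4 (Klein four-group, Z/2Z × Z/2Z)

f factors as (x^2 - 142)(x^2 - 77), so the splitting field is K = Q(sqrt(142), sqrt(77)). The elements 142, 77, 10934 are all non-squares in Q, so sqrt(142) and sqrt(77) generate independent quadratic extensions. Thus [K:Q] = 4 and Gal(K/Q) is generated by the two order-2 automorphisms sqrt(142) ↦ -sqrt(142) and sqrt(77) ↦ -sqrt(77), giving V_4.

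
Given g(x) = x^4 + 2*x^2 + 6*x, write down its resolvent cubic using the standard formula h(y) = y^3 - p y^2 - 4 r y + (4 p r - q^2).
h(y) = y^3 - 2*y^2 - 36

Identify coefficients: p = 2, q = 6, r = 0.
Plug into h(y) = y^3 - p y^2 - 4 r y + (4 p r - q^2):
  h(y) = y^3 - (2) y^2 - 4*(0) y + (4*(2)*(0) - (6)^2)
       = y^3 + (-2) y^2 + (0) y + (-36).
Simplifying: h(y) = y^3 - 2*y^2 - 36.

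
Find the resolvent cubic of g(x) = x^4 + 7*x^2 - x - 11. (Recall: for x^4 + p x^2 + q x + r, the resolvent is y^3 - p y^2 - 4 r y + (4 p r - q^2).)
h(y) = y^3 - 7*y^2 + 44*y - 309

Identify coefficients: p = 7, q = -1, r = -11.
Plug into h(y) = y^3 - p y^2 - 4 r y + (4 p r - q^2):
  h(y) = y^3 - (7) y^2 - 4*(-11) y + (4*(7)*(-11) - (-1)^2)
       = y^3 + (-7) y^2 + (44) y + (-309).
Simplifying: h(y) = y^3 - 7*y^2 + 44*y - 309.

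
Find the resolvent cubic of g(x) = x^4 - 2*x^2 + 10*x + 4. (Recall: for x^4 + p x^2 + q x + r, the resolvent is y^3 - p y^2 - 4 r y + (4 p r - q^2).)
h(y) = y^3 + 2*y^2 - 16*y - 132

Identify coefficients: p = -2, q = 10, r = 4.
Plug into h(y) = y^3 - p y^2 - 4 r y + (4 p r - q^2):
  h(y) = y^3 - (-2) y^2 - 4*(4) y + (4*(-2)*(4) - (10)^2)
       = y^3 + (2) y^2 + (-16) y + (-132).
Simplifying: h(y) = y^3 + 2*y^2 - 16*y - 132.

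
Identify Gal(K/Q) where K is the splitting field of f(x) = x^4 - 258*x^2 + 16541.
Gal(K/Q) = V_4 (Klein four-group, Z/2Z × Z/2Z)

f factors as (x^2 - 139)(x^2 - 119), so the splitting field is K = Q(sqrt(139), sqrt(119)). The elements 139, 119, 16541 are all non-squares in Q, so sqrt(139) and sqrt(119) generate independent quadratic extensions. Thus [K:Q] = 4 and Gal(K/Q) is generated by the two order-2 automorphisms sqrt(139) ↦ -sqrt(139) and sqrt(119) ↦ -sqrt(119), giving V_4.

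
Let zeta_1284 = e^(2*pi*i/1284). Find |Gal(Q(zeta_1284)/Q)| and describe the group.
|Gal(Q(zeta_1284)/Q)| = phi(1284) = 424; group ≅ (Z/1284Z)^* ≅ Z/2Z × Z/2Z × Z/106Z

The n-th cyclotomic polynomial Φ_1284(x) is the minimal polynomial of zeta_1284 over Q and has degree phi(1284) = 424. So Q(zeta_1284) is a degree-424 Galois extension with Galois group (Z/1284Z)^*. By CRT, (Z/1284Z)^* ≅ (Z/4Z)^* × (Z/3Z)^* × (Z/107Z)^*. Each prime-power unit group is (Z/4Z)^* ≅ Z/2Z; (Z/3Z)^* ≅ Z/2Z; (Z/107Z)^* ≅ Z/106Z. Hence Gal(Q(zeta_1284)/Q) ≅ Z/2Z × Z/2Z × Z/106Z.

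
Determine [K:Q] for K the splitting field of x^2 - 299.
[K:Q] = 2

The polynomial x^2 - 299 is irreducible over Q since 299 is not a perfect square. Its splitting field is Q(sqrt(299)), which has degree 2 over Q.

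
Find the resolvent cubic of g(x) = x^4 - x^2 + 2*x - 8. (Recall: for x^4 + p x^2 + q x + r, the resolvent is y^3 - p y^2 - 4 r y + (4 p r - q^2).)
h(y) = y^3 + y^2 + 32*y + 28

Identify coefficients: p = -1, q = 2, r = -8.
Plug into h(y) = y^3 - p y^2 - 4 r y + (4 p r - q^2):
  h(y) = y^3 - (-1) y^2 - 4*(-8) y + (4*(-1)*(-8) - (2)^2)
       = y^3 + (1) y^2 + (32) y + (28).
Simplifying: h(y) = y^3 + y^2 + 32*y + 28.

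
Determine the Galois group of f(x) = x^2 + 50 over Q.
Gal(K/Q) = Z/2Z (cyclic of order 2)

x^2 + 50 is irreducible over Q since -50 is not a rational square. The splitting field Q(sqrt(-50)) has degree 2 over Q, and its unique nontrivial automorphism is sqrt(-50) ↦ -sqrt(-50). Hence Gal(Q(sqrt(-50))/Q) = Z/2Z.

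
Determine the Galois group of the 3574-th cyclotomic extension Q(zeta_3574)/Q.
|Gal(Q(zeta_3574)/Q)| = phi(3574) = 1786; group ≅ (Z/3574Z)^* ≅ Z/1786Z

The n-th cyclotomic polynomial Φ_3574(x) is the minimal polynomial of zeta_3574 over Q and has degree phi(3574) = 1786. So Q(zeta_3574) is a degree-1786 Galois extension with Galois group (Z/3574Z)^*. By CRT, (Z/3574Z)^* ≅ (Z/2Z)^* × (Z/1787Z)^*. Each prime-power unit group is (Z/2Z)^* ≅ trivial group (order 1); (Z/1787Z)^* ≅ Z/1786Z. Hence Gal(Q(zeta_3574)/Q) ≅ Z/1786Z.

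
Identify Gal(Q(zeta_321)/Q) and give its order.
|Gal(Q(zeta_321)/Q)| = phi(321) = 212; group ≅ (Z/321Z)^* ≅ Z/2Z × Z/106Z

The n-th cyclotomic polynomial Φ_321(x) is the minimal polynomial of zeta_321 over Q and has degree phi(321) = 212. So Q(zeta_321) is a degree-212 Galois extension with Galois group (Z/321Z)^*. By CRT, (Z/321Z)^* ≅ (Z/3Z)^* × (Z/107Z)^*. Each prime-power unit group is (Z/3Z)^* ≅ Z/2Z; (Z/107Z)^* ≅ Z/106Z. Hence Gal(Q(zeta_321)/Q) ≅ Z/2Z × Z/106Z.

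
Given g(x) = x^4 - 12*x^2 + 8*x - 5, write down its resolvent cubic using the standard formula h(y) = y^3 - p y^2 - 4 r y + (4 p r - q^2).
h(y) = y^3 + 12*y^2 + 20*y + 176

Identify coefficients: p = -12, q = 8, r = -5.
Plug into h(y) = y^3 - p y^2 - 4 r y + (4 p r - q^2):
  h(y) = y^3 - (-12) y^2 - 4*(-5) y + (4*(-12)*(-5) - (8)^2)
       = y^3 + (12) y^2 + (20) y + (176).
Simplifying: h(y) = y^3 + 12*y^2 + 20*y + 176.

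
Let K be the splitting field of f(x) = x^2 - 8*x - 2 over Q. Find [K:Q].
[K:Q] = 2

The discriminant of x^2 + (-8)*x + (-2) is b^2 - 4c = 64 - (-8) = 72. Since 72 is not a perfect square in Q, the polynomial is irreducible over Q. Its two roots generate a degree-2 extension, so [K:Q] = 2.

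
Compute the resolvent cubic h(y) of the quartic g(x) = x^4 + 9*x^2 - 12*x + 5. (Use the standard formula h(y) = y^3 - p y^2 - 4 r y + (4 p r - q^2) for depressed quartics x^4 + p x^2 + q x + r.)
h(y) = y^3 - 9*y^2 - 20*y + 36

Identify coefficients: p = 9, q = -12, r = 5.
Plug into h(y) = y^3 - p y^2 - 4 r y + (4 p r - q^2):
  h(y) = y^3 - (9) y^2 - 4*(5) y + (4*(9)*(5) - (-12)^2)
       = y^3 + (-9) y^2 + (-20) y + (36).
Simplifying: h(y) = y^3 - 9*y^2 - 20*y + 36.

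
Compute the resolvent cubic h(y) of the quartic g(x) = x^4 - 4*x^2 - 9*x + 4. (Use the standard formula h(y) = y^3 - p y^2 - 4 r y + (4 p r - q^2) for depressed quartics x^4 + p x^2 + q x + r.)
h(y) = y^3 + 4*y^2 - 16*y - 145

Identify coefficients: p = -4, q = -9, r = 4.
Plug into h(y) = y^3 - p y^2 - 4 r y + (4 p r - q^2):
  h(y) = y^3 - (-4) y^2 - 4*(4) y + (4*(-4)*(4) - (-9)^2)
       = y^3 + (4) y^2 + (-16) y + (-145).
Simplifying: h(y) = y^3 + 4*y^2 - 16*y - 145.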